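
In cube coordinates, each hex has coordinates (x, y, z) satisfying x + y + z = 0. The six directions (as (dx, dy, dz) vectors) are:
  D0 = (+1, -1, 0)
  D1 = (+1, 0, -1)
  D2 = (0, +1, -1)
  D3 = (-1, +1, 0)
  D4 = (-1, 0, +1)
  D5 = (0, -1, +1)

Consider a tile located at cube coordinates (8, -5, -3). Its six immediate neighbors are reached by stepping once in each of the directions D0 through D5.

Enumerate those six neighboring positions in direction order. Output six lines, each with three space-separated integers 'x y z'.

Center: (8, -5, -3). Add each direction:
  D0: (8, -5, -3) + (1, -1, 0) = (9, -6, -3)
  D1: (8, -5, -3) + (1, 0, -1) = (9, -5, -4)
  D2: (8, -5, -3) + (0, 1, -1) = (8, -4, -4)
  D3: (8, -5, -3) + (-1, 1, 0) = (7, -4, -3)
  D4: (8, -5, -3) + (-1, 0, 1) = (7, -5, -2)
  D5: (8, -5, -3) + (0, -1, 1) = (8, -6, -2)

Answer: 9 -6 -3
9 -5 -4
8 -4 -4
7 -4 -3
7 -5 -2
8 -6 -2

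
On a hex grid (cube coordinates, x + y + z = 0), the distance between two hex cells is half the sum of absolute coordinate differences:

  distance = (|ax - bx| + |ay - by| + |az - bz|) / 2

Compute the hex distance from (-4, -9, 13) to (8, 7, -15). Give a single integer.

|ax - bx| = |-4 - 8| = 12
|ay - by| = |-9 - 7| = 16
|az - bz| = |13 - (-15)| = 28
distance = (12 + 16 + 28) / 2 = 56 / 2 = 28

Answer: 28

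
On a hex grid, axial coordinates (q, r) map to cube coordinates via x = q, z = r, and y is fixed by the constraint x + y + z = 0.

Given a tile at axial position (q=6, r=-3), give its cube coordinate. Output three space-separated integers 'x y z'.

x = q = 6
z = r = -3
y = -x - z = -(6) - (-3) = -3

Answer: 6 -3 -3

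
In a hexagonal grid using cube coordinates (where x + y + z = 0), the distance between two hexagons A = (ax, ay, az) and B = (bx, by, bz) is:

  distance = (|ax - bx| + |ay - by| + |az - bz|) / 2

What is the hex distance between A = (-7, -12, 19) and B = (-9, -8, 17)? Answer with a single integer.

|ax - bx| = |-7 - (-9)| = 2
|ay - by| = |-12 - (-8)| = 4
|az - bz| = |19 - 17| = 2
distance = (2 + 4 + 2) / 2 = 8 / 2 = 4

Answer: 4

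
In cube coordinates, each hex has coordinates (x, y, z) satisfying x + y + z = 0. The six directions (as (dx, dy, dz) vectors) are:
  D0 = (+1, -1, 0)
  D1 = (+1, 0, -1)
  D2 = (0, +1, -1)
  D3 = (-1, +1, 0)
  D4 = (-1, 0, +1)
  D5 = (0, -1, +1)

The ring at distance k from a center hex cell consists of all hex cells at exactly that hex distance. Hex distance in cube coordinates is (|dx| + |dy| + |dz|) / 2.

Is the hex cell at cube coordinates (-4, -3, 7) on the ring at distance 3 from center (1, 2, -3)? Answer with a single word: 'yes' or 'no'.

|px - cx| = |-4 - 1| = 5
|py - cy| = |-3 - 2| = 5
|pz - cz| = |7 - (-3)| = 10
distance = (5+5+10)/2 = 20/2 = 10
radius = 3; distance != radius -> no

Answer: no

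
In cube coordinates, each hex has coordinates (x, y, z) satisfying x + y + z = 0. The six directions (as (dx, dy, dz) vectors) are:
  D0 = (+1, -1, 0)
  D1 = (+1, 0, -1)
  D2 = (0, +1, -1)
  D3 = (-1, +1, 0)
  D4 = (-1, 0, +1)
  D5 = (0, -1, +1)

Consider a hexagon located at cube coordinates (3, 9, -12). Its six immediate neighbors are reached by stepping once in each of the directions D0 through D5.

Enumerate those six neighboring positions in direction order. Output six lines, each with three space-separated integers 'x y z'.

Answer: 4 8 -12
4 9 -13
3 10 -13
2 10 -12
2 9 -11
3 8 -11

Derivation:
Center: (3, 9, -12). Add each direction:
  D0: (3, 9, -12) + (1, -1, 0) = (4, 8, -12)
  D1: (3, 9, -12) + (1, 0, -1) = (4, 9, -13)
  D2: (3, 9, -12) + (0, 1, -1) = (3, 10, -13)
  D3: (3, 9, -12) + (-1, 1, 0) = (2, 10, -12)
  D4: (3, 9, -12) + (-1, 0, 1) = (2, 9, -11)
  D5: (3, 9, -12) + (0, -1, 1) = (3, 8, -11)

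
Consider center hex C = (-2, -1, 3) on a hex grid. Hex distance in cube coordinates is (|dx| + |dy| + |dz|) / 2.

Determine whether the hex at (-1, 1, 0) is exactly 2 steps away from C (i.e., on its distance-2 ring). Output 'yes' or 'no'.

|px - cx| = |-1 - (-2)| = 1
|py - cy| = |1 - (-1)| = 2
|pz - cz| = |0 - 3| = 3
distance = (1+2+3)/2 = 6/2 = 3
radius = 2; distance != radius -> no

Answer: no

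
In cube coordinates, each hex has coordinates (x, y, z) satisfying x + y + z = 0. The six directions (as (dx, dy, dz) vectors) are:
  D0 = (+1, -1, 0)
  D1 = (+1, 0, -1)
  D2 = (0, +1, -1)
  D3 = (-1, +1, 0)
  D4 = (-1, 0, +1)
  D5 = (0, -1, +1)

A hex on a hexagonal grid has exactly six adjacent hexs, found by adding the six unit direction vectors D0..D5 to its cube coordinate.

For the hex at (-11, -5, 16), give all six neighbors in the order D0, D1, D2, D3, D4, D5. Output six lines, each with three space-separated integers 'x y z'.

Answer: -10 -6 16
-10 -5 15
-11 -4 15
-12 -4 16
-12 -5 17
-11 -6 17

Derivation:
Center: (-11, -5, 16). Add each direction:
  D0: (-11, -5, 16) + (1, -1, 0) = (-10, -6, 16)
  D1: (-11, -5, 16) + (1, 0, -1) = (-10, -5, 15)
  D2: (-11, -5, 16) + (0, 1, -1) = (-11, -4, 15)
  D3: (-11, -5, 16) + (-1, 1, 0) = (-12, -4, 16)
  D4: (-11, -5, 16) + (-1, 0, 1) = (-12, -5, 17)
  D5: (-11, -5, 16) + (0, -1, 1) = (-11, -6, 17)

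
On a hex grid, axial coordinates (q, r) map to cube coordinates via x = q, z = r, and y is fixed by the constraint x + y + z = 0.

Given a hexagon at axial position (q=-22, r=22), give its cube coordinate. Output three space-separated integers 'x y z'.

x = q = -22
z = r = 22
y = -x - z = -(-22) - (22) = 0

Answer: -22 0 22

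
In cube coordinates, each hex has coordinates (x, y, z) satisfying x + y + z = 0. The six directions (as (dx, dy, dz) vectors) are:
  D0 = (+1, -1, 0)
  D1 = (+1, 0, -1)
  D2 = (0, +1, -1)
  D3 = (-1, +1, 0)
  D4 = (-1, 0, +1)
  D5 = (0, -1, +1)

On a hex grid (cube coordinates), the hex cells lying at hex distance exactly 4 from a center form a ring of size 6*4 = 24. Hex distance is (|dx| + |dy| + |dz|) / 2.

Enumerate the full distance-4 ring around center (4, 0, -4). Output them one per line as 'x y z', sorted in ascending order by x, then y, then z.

Walk ring at distance 4 from (4, 0, -4):
Start at center + D4*4 = (0, 0, 0)
  hex 0: (0, 0, 0)
  hex 1: (1, -1, 0)
  hex 2: (2, -2, 0)
  hex 3: (3, -3, 0)
  hex 4: (4, -4, 0)
  hex 5: (5, -4, -1)
  hex 6: (6, -4, -2)
  hex 7: (7, -4, -3)
  hex 8: (8, -4, -4)
  hex 9: (8, -3, -5)
  hex 10: (8, -2, -6)
  hex 11: (8, -1, -7)
  hex 12: (8, 0, -8)
  hex 13: (7, 1, -8)
  hex 14: (6, 2, -8)
  hex 15: (5, 3, -8)
  hex 16: (4, 4, -8)
  hex 17: (3, 4, -7)
  hex 18: (2, 4, -6)
  hex 19: (1, 4, -5)
  hex 20: (0, 4, -4)
  hex 21: (0, 3, -3)
  hex 22: (0, 2, -2)
  hex 23: (0, 1, -1)
Sorted: 24 hexes.

Answer: 0 0 0
0 1 -1
0 2 -2
0 3 -3
0 4 -4
1 -1 0
1 4 -5
2 -2 0
2 4 -6
3 -3 0
3 4 -7
4 -4 0
4 4 -8
5 -4 -1
5 3 -8
6 -4 -2
6 2 -8
7 -4 -3
7 1 -8
8 -4 -4
8 -3 -5
8 -2 -6
8 -1 -7
8 0 -8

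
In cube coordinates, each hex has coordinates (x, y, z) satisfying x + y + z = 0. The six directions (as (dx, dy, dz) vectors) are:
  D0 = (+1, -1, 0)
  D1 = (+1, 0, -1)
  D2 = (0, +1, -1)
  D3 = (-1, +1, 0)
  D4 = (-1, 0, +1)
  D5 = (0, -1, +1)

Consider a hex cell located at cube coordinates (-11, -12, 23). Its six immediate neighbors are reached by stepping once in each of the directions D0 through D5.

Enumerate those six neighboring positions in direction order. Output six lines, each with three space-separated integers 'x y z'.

Answer: -10 -13 23
-10 -12 22
-11 -11 22
-12 -11 23
-12 -12 24
-11 -13 24

Derivation:
Center: (-11, -12, 23). Add each direction:
  D0: (-11, -12, 23) + (1, -1, 0) = (-10, -13, 23)
  D1: (-11, -12, 23) + (1, 0, -1) = (-10, -12, 22)
  D2: (-11, -12, 23) + (0, 1, -1) = (-11, -11, 22)
  D3: (-11, -12, 23) + (-1, 1, 0) = (-12, -11, 23)
  D4: (-11, -12, 23) + (-1, 0, 1) = (-12, -12, 24)
  D5: (-11, -12, 23) + (0, -1, 1) = (-11, -13, 24)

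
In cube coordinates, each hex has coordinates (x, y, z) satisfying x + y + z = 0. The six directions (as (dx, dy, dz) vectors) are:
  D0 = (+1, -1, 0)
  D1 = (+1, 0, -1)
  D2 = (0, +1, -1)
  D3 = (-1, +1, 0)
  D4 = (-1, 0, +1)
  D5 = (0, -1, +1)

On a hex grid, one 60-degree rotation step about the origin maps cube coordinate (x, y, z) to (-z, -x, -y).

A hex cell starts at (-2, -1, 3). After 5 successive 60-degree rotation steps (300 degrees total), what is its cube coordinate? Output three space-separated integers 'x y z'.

Start: (-2, -1, 3)
Step 1: (-2, -1, 3) -> (-(3), -(-2), -(-1)) = (-3, 2, 1)
Step 2: (-3, 2, 1) -> (-(1), -(-3), -(2)) = (-1, 3, -2)
Step 3: (-1, 3, -2) -> (-(-2), -(-1), -(3)) = (2, 1, -3)
Step 4: (2, 1, -3) -> (-(-3), -(2), -(1)) = (3, -2, -1)
Step 5: (3, -2, -1) -> (-(-1), -(3), -(-2)) = (1, -3, 2)

Answer: 1 -3 2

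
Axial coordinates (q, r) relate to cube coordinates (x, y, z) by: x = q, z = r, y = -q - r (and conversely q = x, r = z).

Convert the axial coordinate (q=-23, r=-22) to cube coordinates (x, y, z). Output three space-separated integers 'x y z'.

Answer: -23 45 -22

Derivation:
x = q = -23
z = r = -22
y = -x - z = -(-23) - (-22) = 45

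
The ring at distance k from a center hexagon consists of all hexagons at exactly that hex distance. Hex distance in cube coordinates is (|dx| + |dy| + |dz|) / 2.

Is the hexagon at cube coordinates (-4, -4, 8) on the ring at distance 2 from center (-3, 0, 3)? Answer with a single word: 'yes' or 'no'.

|px - cx| = |-4 - (-3)| = 1
|py - cy| = |-4 - 0| = 4
|pz - cz| = |8 - 3| = 5
distance = (1+4+5)/2 = 10/2 = 5
radius = 2; distance != radius -> no

Answer: no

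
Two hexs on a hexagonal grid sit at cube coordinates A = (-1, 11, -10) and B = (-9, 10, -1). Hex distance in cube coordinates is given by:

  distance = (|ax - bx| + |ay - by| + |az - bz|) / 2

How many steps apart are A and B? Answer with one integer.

|ax - bx| = |-1 - (-9)| = 8
|ay - by| = |11 - 10| = 1
|az - bz| = |-10 - (-1)| = 9
distance = (8 + 1 + 9) / 2 = 18 / 2 = 9

Answer: 9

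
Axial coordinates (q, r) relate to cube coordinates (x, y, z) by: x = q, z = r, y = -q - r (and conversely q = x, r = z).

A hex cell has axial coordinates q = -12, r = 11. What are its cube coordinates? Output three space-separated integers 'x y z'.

Answer: -12 1 11

Derivation:
x = q = -12
z = r = 11
y = -x - z = -(-12) - (11) = 1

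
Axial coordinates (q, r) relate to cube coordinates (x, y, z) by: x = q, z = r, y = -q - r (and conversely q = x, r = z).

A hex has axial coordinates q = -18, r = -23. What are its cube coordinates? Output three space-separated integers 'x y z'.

x = q = -18
z = r = -23
y = -x - z = -(-18) - (-23) = 41

Answer: -18 41 -23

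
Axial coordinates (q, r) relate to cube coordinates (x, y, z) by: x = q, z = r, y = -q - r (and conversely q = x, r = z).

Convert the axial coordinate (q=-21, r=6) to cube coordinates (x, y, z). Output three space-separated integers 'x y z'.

Answer: -21 15 6

Derivation:
x = q = -21
z = r = 6
y = -x - z = -(-21) - (6) = 15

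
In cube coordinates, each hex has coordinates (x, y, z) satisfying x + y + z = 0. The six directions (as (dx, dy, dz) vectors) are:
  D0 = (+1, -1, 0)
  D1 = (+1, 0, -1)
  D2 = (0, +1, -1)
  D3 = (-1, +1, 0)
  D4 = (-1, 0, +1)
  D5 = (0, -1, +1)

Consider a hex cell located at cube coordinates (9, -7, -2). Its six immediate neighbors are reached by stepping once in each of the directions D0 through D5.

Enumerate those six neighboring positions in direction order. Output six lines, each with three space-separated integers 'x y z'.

Center: (9, -7, -2). Add each direction:
  D0: (9, -7, -2) + (1, -1, 0) = (10, -8, -2)
  D1: (9, -7, -2) + (1, 0, -1) = (10, -7, -3)
  D2: (9, -7, -2) + (0, 1, -1) = (9, -6, -3)
  D3: (9, -7, -2) + (-1, 1, 0) = (8, -6, -2)
  D4: (9, -7, -2) + (-1, 0, 1) = (8, -7, -1)
  D5: (9, -7, -2) + (0, -1, 1) = (9, -8, -1)

Answer: 10 -8 -2
10 -7 -3
9 -6 -3
8 -6 -2
8 -7 -1
9 -8 -1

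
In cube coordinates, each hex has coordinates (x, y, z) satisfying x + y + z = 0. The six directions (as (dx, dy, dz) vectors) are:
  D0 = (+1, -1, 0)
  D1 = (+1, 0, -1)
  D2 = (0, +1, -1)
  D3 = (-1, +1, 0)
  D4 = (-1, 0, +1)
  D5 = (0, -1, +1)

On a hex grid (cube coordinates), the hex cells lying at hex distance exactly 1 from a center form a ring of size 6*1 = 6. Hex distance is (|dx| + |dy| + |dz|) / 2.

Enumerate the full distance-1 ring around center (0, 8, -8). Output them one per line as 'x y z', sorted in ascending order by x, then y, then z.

Answer: -1 8 -7
-1 9 -8
0 7 -7
0 9 -9
1 7 -8
1 8 -9

Derivation:
Walk ring at distance 1 from (0, 8, -8):
Start at center + D4*1 = (-1, 8, -7)
  hex 0: (-1, 8, -7)
  hex 1: (0, 7, -7)
  hex 2: (1, 7, -8)
  hex 3: (1, 8, -9)
  hex 4: (0, 9, -9)
  hex 5: (-1, 9, -8)
Sorted: 6 hexes.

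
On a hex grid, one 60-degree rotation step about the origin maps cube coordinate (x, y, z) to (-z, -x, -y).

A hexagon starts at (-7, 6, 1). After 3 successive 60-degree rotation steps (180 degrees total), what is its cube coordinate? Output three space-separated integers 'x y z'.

Start: (-7, 6, 1)
Step 1: (-7, 6, 1) -> (-(1), -(-7), -(6)) = (-1, 7, -6)
Step 2: (-1, 7, -6) -> (-(-6), -(-1), -(7)) = (6, 1, -7)
Step 3: (6, 1, -7) -> (-(-7), -(6), -(1)) = (7, -6, -1)

Answer: 7 -6 -1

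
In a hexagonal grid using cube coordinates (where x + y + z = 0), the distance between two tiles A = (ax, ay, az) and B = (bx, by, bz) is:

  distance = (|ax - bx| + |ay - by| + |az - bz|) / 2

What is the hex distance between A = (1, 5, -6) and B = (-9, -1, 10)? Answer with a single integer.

Answer: 16

Derivation:
|ax - bx| = |1 - (-9)| = 10
|ay - by| = |5 - (-1)| = 6
|az - bz| = |-6 - 10| = 16
distance = (10 + 6 + 16) / 2 = 32 / 2 = 16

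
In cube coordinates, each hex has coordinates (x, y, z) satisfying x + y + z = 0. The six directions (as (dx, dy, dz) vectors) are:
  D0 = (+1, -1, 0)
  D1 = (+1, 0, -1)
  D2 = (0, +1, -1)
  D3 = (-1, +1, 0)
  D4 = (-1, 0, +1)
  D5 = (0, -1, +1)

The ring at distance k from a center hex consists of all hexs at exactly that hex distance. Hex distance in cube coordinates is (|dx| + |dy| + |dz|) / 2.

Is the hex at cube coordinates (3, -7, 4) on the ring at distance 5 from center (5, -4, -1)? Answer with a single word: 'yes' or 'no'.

Answer: yes

Derivation:
|px - cx| = |3 - 5| = 2
|py - cy| = |-7 - (-4)| = 3
|pz - cz| = |4 - (-1)| = 5
distance = (2+3+5)/2 = 10/2 = 5
radius = 5; distance == radius -> yes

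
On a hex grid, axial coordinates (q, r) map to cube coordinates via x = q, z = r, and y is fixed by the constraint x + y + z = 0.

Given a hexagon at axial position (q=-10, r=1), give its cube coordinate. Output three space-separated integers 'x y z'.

Answer: -10 9 1

Derivation:
x = q = -10
z = r = 1
y = -x - z = -(-10) - (1) = 9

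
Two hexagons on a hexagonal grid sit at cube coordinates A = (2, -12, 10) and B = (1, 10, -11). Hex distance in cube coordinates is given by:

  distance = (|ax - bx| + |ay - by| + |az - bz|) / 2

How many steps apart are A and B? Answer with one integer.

Answer: 22

Derivation:
|ax - bx| = |2 - 1| = 1
|ay - by| = |-12 - 10| = 22
|az - bz| = |10 - (-11)| = 21
distance = (1 + 22 + 21) / 2 = 44 / 2 = 22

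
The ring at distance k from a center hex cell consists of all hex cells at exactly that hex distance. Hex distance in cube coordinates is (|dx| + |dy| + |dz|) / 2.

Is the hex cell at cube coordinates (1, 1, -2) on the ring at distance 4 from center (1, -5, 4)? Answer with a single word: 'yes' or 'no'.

Answer: no

Derivation:
|px - cx| = |1 - 1| = 0
|py - cy| = |1 - (-5)| = 6
|pz - cz| = |-2 - 4| = 6
distance = (0+6+6)/2 = 12/2 = 6
radius = 4; distance != radius -> no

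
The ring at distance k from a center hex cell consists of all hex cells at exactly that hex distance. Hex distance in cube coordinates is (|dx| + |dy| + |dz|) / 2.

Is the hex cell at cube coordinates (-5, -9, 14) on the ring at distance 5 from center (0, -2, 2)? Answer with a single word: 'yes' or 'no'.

|px - cx| = |-5 - 0| = 5
|py - cy| = |-9 - (-2)| = 7
|pz - cz| = |14 - 2| = 12
distance = (5+7+12)/2 = 24/2 = 12
radius = 5; distance != radius -> no

Answer: no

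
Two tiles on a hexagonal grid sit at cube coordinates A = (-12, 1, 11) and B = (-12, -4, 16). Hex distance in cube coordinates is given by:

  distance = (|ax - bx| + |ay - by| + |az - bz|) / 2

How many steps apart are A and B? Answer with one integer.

Answer: 5

Derivation:
|ax - bx| = |-12 - (-12)| = 0
|ay - by| = |1 - (-4)| = 5
|az - bz| = |11 - 16| = 5
distance = (0 + 5 + 5) / 2 = 10 / 2 = 5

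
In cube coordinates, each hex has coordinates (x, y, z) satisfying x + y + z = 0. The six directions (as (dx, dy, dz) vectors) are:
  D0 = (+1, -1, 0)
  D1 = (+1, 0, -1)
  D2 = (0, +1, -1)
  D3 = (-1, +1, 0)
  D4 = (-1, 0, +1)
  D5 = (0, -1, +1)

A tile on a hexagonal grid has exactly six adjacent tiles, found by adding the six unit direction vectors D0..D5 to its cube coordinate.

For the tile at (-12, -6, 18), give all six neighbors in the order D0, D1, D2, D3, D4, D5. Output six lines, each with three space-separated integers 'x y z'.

Center: (-12, -6, 18). Add each direction:
  D0: (-12, -6, 18) + (1, -1, 0) = (-11, -7, 18)
  D1: (-12, -6, 18) + (1, 0, -1) = (-11, -6, 17)
  D2: (-12, -6, 18) + (0, 1, -1) = (-12, -5, 17)
  D3: (-12, -6, 18) + (-1, 1, 0) = (-13, -5, 18)
  D4: (-12, -6, 18) + (-1, 0, 1) = (-13, -6, 19)
  D5: (-12, -6, 18) + (0, -1, 1) = (-12, -7, 19)

Answer: -11 -7 18
-11 -6 17
-12 -5 17
-13 -5 18
-13 -6 19
-12 -7 19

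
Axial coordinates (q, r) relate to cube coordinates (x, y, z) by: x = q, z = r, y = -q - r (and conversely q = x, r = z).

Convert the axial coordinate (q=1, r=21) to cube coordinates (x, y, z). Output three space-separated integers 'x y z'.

Answer: 1 -22 21

Derivation:
x = q = 1
z = r = 21
y = -x - z = -(1) - (21) = -22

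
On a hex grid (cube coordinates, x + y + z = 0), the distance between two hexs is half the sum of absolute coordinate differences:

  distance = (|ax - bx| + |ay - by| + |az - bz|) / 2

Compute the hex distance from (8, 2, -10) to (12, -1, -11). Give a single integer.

Answer: 4

Derivation:
|ax - bx| = |8 - 12| = 4
|ay - by| = |2 - (-1)| = 3
|az - bz| = |-10 - (-11)| = 1
distance = (4 + 3 + 1) / 2 = 8 / 2 = 4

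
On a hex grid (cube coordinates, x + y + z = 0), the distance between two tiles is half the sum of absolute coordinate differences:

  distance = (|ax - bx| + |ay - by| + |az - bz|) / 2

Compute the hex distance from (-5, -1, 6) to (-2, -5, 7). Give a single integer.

|ax - bx| = |-5 - (-2)| = 3
|ay - by| = |-1 - (-5)| = 4
|az - bz| = |6 - 7| = 1
distance = (3 + 4 + 1) / 2 = 8 / 2 = 4

Answer: 4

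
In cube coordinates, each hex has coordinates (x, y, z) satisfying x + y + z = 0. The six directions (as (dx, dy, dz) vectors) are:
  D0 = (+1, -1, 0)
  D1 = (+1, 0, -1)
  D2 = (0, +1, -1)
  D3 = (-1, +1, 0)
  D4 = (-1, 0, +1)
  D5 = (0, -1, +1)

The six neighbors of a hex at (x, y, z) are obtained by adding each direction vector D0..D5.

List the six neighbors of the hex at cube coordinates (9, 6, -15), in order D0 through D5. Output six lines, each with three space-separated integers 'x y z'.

Center: (9, 6, -15). Add each direction:
  D0: (9, 6, -15) + (1, -1, 0) = (10, 5, -15)
  D1: (9, 6, -15) + (1, 0, -1) = (10, 6, -16)
  D2: (9, 6, -15) + (0, 1, -1) = (9, 7, -16)
  D3: (9, 6, -15) + (-1, 1, 0) = (8, 7, -15)
  D4: (9, 6, -15) + (-1, 0, 1) = (8, 6, -14)
  D5: (9, 6, -15) + (0, -1, 1) = (9, 5, -14)

Answer: 10 5 -15
10 6 -16
9 7 -16
8 7 -15
8 6 -14
9 5 -14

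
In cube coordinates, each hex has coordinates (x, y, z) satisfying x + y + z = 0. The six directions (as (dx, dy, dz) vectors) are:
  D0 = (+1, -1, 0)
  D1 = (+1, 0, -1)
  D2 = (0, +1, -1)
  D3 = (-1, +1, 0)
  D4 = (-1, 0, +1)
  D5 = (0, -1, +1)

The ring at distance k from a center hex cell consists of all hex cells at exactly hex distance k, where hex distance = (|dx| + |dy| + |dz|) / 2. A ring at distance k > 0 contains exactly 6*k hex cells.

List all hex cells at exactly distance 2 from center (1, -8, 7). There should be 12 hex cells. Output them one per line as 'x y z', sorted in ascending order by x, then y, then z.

Walk ring at distance 2 from (1, -8, 7):
Start at center + D4*2 = (-1, -8, 9)
  hex 0: (-1, -8, 9)
  hex 1: (0, -9, 9)
  hex 2: (1, -10, 9)
  hex 3: (2, -10, 8)
  hex 4: (3, -10, 7)
  hex 5: (3, -9, 6)
  hex 6: (3, -8, 5)
  hex 7: (2, -7, 5)
  hex 8: (1, -6, 5)
  hex 9: (0, -6, 6)
  hex 10: (-1, -6, 7)
  hex 11: (-1, -7, 8)
Sorted: 12 hexes.

Answer: -1 -8 9
-1 -7 8
-1 -6 7
0 -9 9
0 -6 6
1 -10 9
1 -6 5
2 -10 8
2 -7 5
3 -10 7
3 -9 6
3 -8 5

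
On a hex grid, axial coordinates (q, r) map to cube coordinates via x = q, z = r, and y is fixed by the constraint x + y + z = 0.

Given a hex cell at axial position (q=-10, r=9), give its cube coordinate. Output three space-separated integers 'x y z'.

x = q = -10
z = r = 9
y = -x - z = -(-10) - (9) = 1

Answer: -10 1 9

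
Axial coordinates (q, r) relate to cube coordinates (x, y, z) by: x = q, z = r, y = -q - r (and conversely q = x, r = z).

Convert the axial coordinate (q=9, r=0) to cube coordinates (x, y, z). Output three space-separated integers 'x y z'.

x = q = 9
z = r = 0
y = -x - z = -(9) - (0) = -9

Answer: 9 -9 0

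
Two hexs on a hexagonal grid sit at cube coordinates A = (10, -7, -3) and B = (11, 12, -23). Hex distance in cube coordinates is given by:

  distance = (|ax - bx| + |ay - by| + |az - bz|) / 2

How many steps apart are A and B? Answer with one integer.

Answer: 20

Derivation:
|ax - bx| = |10 - 11| = 1
|ay - by| = |-7 - 12| = 19
|az - bz| = |-3 - (-23)| = 20
distance = (1 + 19 + 20) / 2 = 40 / 2 = 20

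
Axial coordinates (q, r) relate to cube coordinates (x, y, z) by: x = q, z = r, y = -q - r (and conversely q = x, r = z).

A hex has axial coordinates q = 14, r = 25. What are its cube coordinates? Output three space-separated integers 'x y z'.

x = q = 14
z = r = 25
y = -x - z = -(14) - (25) = -39

Answer: 14 -39 25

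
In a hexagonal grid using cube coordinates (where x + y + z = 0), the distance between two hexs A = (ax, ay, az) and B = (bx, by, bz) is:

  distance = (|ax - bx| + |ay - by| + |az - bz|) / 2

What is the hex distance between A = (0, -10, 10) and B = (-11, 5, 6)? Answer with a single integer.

Answer: 15

Derivation:
|ax - bx| = |0 - (-11)| = 11
|ay - by| = |-10 - 5| = 15
|az - bz| = |10 - 6| = 4
distance = (11 + 15 + 4) / 2 = 30 / 2 = 15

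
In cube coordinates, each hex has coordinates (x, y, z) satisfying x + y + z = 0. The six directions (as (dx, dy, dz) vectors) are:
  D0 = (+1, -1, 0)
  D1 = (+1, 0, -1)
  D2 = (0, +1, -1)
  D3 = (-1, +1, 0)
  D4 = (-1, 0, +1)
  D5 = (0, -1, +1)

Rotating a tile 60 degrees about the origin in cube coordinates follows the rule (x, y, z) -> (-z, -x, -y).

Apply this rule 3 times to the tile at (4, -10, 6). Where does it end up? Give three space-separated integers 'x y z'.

Start: (4, -10, 6)
Step 1: (4, -10, 6) -> (-(6), -(4), -(-10)) = (-6, -4, 10)
Step 2: (-6, -4, 10) -> (-(10), -(-6), -(-4)) = (-10, 6, 4)
Step 3: (-10, 6, 4) -> (-(4), -(-10), -(6)) = (-4, 10, -6)

Answer: -4 10 -6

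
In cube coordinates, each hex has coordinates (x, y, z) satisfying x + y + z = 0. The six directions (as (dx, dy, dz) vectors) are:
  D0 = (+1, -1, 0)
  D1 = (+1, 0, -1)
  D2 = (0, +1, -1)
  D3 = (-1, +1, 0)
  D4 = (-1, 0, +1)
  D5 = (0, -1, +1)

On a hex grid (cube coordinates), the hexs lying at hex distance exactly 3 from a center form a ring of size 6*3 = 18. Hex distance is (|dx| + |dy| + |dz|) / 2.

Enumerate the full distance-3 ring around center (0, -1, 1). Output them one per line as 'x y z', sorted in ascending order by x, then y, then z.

Walk ring at distance 3 from (0, -1, 1):
Start at center + D4*3 = (-3, -1, 4)
  hex 0: (-3, -1, 4)
  hex 1: (-2, -2, 4)
  hex 2: (-1, -3, 4)
  hex 3: (0, -4, 4)
  hex 4: (1, -4, 3)
  hex 5: (2, -4, 2)
  hex 6: (3, -4, 1)
  hex 7: (3, -3, 0)
  hex 8: (3, -2, -1)
  hex 9: (3, -1, -2)
  hex 10: (2, 0, -2)
  hex 11: (1, 1, -2)
  hex 12: (0, 2, -2)
  hex 13: (-1, 2, -1)
  hex 14: (-2, 2, 0)
  hex 15: (-3, 2, 1)
  hex 16: (-3, 1, 2)
  hex 17: (-3, 0, 3)
Sorted: 18 hexes.

Answer: -3 -1 4
-3 0 3
-3 1 2
-3 2 1
-2 -2 4
-2 2 0
-1 -3 4
-1 2 -1
0 -4 4
0 2 -2
1 -4 3
1 1 -2
2 -4 2
2 0 -2
3 -4 1
3 -3 0
3 -2 -1
3 -1 -2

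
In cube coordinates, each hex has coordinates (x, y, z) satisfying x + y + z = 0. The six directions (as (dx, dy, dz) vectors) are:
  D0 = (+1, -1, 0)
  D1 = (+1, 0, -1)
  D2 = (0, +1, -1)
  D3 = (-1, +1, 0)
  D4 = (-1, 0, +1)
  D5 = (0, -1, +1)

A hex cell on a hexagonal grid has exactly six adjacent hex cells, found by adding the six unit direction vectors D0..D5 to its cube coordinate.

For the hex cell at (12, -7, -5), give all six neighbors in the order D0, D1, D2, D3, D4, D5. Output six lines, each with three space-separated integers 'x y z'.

Answer: 13 -8 -5
13 -7 -6
12 -6 -6
11 -6 -5
11 -7 -4
12 -8 -4

Derivation:
Center: (12, -7, -5). Add each direction:
  D0: (12, -7, -5) + (1, -1, 0) = (13, -8, -5)
  D1: (12, -7, -5) + (1, 0, -1) = (13, -7, -6)
  D2: (12, -7, -5) + (0, 1, -1) = (12, -6, -6)
  D3: (12, -7, -5) + (-1, 1, 0) = (11, -6, -5)
  D4: (12, -7, -5) + (-1, 0, 1) = (11, -7, -4)
  D5: (12, -7, -5) + (0, -1, 1) = (12, -8, -4)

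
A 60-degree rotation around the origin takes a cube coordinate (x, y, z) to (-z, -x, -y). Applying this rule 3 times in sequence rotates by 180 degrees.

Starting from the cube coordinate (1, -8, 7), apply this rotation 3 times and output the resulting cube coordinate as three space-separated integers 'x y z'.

Answer: -1 8 -7

Derivation:
Start: (1, -8, 7)
Step 1: (1, -8, 7) -> (-(7), -(1), -(-8)) = (-7, -1, 8)
Step 2: (-7, -1, 8) -> (-(8), -(-7), -(-1)) = (-8, 7, 1)
Step 3: (-8, 7, 1) -> (-(1), -(-8), -(7)) = (-1, 8, -7)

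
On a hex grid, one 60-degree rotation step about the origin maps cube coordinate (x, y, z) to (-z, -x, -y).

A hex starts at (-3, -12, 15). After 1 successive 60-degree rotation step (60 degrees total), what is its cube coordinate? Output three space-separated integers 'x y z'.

Start: (-3, -12, 15)
Step 1: (-3, -12, 15) -> (-(15), -(-3), -(-12)) = (-15, 3, 12)

Answer: -15 3 12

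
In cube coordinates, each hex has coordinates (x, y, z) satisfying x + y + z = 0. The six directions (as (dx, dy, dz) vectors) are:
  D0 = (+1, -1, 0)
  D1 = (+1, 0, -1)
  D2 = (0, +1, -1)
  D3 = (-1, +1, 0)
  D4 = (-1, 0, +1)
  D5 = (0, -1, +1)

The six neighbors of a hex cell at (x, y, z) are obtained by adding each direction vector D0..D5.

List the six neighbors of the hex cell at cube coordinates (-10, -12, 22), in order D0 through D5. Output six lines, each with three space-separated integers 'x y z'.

Center: (-10, -12, 22). Add each direction:
  D0: (-10, -12, 22) + (1, -1, 0) = (-9, -13, 22)
  D1: (-10, -12, 22) + (1, 0, -1) = (-9, -12, 21)
  D2: (-10, -12, 22) + (0, 1, -1) = (-10, -11, 21)
  D3: (-10, -12, 22) + (-1, 1, 0) = (-11, -11, 22)
  D4: (-10, -12, 22) + (-1, 0, 1) = (-11, -12, 23)
  D5: (-10, -12, 22) + (0, -1, 1) = (-10, -13, 23)

Answer: -9 -13 22
-9 -12 21
-10 -11 21
-11 -11 22
-11 -12 23
-10 -13 23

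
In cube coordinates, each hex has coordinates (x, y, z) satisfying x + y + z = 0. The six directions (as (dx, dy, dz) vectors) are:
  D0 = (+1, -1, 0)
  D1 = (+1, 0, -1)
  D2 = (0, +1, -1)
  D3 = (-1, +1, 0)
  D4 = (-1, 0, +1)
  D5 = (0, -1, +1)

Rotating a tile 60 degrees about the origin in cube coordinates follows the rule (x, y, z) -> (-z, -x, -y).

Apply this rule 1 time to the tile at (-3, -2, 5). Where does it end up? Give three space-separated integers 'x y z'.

Start: (-3, -2, 5)
Step 1: (-3, -2, 5) -> (-(5), -(-3), -(-2)) = (-5, 3, 2)

Answer: -5 3 2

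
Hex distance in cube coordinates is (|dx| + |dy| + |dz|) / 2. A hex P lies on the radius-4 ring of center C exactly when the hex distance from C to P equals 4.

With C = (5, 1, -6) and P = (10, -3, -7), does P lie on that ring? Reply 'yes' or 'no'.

Answer: no

Derivation:
|px - cx| = |10 - 5| = 5
|py - cy| = |-3 - 1| = 4
|pz - cz| = |-7 - (-6)| = 1
distance = (5+4+1)/2 = 10/2 = 5
radius = 4; distance != radius -> no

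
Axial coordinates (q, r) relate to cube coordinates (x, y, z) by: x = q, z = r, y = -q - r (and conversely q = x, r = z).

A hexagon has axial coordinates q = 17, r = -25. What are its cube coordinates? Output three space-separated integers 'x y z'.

x = q = 17
z = r = -25
y = -x - z = -(17) - (-25) = 8

Answer: 17 8 -25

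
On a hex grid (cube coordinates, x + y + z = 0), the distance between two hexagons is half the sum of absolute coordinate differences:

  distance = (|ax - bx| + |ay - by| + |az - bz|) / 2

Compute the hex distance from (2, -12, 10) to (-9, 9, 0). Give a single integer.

Answer: 21

Derivation:
|ax - bx| = |2 - (-9)| = 11
|ay - by| = |-12 - 9| = 21
|az - bz| = |10 - 0| = 10
distance = (11 + 21 + 10) / 2 = 42 / 2 = 21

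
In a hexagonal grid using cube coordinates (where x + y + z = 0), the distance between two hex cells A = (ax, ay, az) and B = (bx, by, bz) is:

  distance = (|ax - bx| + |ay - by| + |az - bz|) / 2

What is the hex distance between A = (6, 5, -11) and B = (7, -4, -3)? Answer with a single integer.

|ax - bx| = |6 - 7| = 1
|ay - by| = |5 - (-4)| = 9
|az - bz| = |-11 - (-3)| = 8
distance = (1 + 9 + 8) / 2 = 18 / 2 = 9

Answer: 9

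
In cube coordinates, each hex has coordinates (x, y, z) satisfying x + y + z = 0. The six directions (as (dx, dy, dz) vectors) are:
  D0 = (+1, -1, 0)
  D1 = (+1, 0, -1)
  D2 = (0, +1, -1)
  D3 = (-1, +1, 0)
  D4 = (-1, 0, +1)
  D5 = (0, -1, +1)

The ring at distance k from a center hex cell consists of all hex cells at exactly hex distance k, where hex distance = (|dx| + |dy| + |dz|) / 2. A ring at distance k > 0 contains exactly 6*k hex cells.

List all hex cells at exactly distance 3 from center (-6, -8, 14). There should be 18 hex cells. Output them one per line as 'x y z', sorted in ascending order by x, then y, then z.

Answer: -9 -8 17
-9 -7 16
-9 -6 15
-9 -5 14
-8 -9 17
-8 -5 13
-7 -10 17
-7 -5 12
-6 -11 17
-6 -5 11
-5 -11 16
-5 -6 11
-4 -11 15
-4 -7 11
-3 -11 14
-3 -10 13
-3 -9 12
-3 -8 11

Derivation:
Walk ring at distance 3 from (-6, -8, 14):
Start at center + D4*3 = (-9, -8, 17)
  hex 0: (-9, -8, 17)
  hex 1: (-8, -9, 17)
  hex 2: (-7, -10, 17)
  hex 3: (-6, -11, 17)
  hex 4: (-5, -11, 16)
  hex 5: (-4, -11, 15)
  hex 6: (-3, -11, 14)
  hex 7: (-3, -10, 13)
  hex 8: (-3, -9, 12)
  hex 9: (-3, -8, 11)
  hex 10: (-4, -7, 11)
  hex 11: (-5, -6, 11)
  hex 12: (-6, -5, 11)
  hex 13: (-7, -5, 12)
  hex 14: (-8, -5, 13)
  hex 15: (-9, -5, 14)
  hex 16: (-9, -6, 15)
  hex 17: (-9, -7, 16)
Sorted: 18 hexes.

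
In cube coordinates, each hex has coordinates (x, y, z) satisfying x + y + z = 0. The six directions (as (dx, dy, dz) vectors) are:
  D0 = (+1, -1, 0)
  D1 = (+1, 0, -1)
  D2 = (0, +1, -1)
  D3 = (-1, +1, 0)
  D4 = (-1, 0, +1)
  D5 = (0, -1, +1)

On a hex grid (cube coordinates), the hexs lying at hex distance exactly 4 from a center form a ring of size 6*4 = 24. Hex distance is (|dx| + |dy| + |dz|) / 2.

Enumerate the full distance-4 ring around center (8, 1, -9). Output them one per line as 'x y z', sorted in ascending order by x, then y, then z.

Walk ring at distance 4 from (8, 1, -9):
Start at center + D4*4 = (4, 1, -5)
  hex 0: (4, 1, -5)
  hex 1: (5, 0, -5)
  hex 2: (6, -1, -5)
  hex 3: (7, -2, -5)
  hex 4: (8, -3, -5)
  hex 5: (9, -3, -6)
  hex 6: (10, -3, -7)
  hex 7: (11, -3, -8)
  hex 8: (12, -3, -9)
  hex 9: (12, -2, -10)
  hex 10: (12, -1, -11)
  hex 11: (12, 0, -12)
  hex 12: (12, 1, -13)
  hex 13: (11, 2, -13)
  hex 14: (10, 3, -13)
  hex 15: (9, 4, -13)
  hex 16: (8, 5, -13)
  hex 17: (7, 5, -12)
  hex 18: (6, 5, -11)
  hex 19: (5, 5, -10)
  hex 20: (4, 5, -9)
  hex 21: (4, 4, -8)
  hex 22: (4, 3, -7)
  hex 23: (4, 2, -6)
Sorted: 24 hexes.

Answer: 4 1 -5
4 2 -6
4 3 -7
4 4 -8
4 5 -9
5 0 -5
5 5 -10
6 -1 -5
6 5 -11
7 -2 -5
7 5 -12
8 -3 -5
8 5 -13
9 -3 -6
9 4 -13
10 -3 -7
10 3 -13
11 -3 -8
11 2 -13
12 -3 -9
12 -2 -10
12 -1 -11
12 0 -12
12 1 -13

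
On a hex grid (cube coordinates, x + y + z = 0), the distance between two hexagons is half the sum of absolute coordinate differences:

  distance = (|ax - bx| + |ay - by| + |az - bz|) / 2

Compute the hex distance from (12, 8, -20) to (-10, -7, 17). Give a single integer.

|ax - bx| = |12 - (-10)| = 22
|ay - by| = |8 - (-7)| = 15
|az - bz| = |-20 - 17| = 37
distance = (22 + 15 + 37) / 2 = 74 / 2 = 37

Answer: 37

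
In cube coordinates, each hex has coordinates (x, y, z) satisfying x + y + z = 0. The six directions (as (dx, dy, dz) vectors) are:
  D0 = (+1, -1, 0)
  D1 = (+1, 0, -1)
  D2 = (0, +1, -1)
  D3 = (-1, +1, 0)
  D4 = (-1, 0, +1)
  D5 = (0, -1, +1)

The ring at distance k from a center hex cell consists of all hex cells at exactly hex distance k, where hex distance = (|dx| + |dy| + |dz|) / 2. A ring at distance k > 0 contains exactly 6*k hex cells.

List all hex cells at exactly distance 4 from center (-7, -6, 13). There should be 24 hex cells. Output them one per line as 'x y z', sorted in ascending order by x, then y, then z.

Walk ring at distance 4 from (-7, -6, 13):
Start at center + D4*4 = (-11, -6, 17)
  hex 0: (-11, -6, 17)
  hex 1: (-10, -7, 17)
  hex 2: (-9, -8, 17)
  hex 3: (-8, -9, 17)
  hex 4: (-7, -10, 17)
  hex 5: (-6, -10, 16)
  hex 6: (-5, -10, 15)
  hex 7: (-4, -10, 14)
  hex 8: (-3, -10, 13)
  hex 9: (-3, -9, 12)
  hex 10: (-3, -8, 11)
  hex 11: (-3, -7, 10)
  hex 12: (-3, -6, 9)
  hex 13: (-4, -5, 9)
  hex 14: (-5, -4, 9)
  hex 15: (-6, -3, 9)
  hex 16: (-7, -2, 9)
  hex 17: (-8, -2, 10)
  hex 18: (-9, -2, 11)
  hex 19: (-10, -2, 12)
  hex 20: (-11, -2, 13)
  hex 21: (-11, -3, 14)
  hex 22: (-11, -4, 15)
  hex 23: (-11, -5, 16)
Sorted: 24 hexes.

Answer: -11 -6 17
-11 -5 16
-11 -4 15
-11 -3 14
-11 -2 13
-10 -7 17
-10 -2 12
-9 -8 17
-9 -2 11
-8 -9 17
-8 -2 10
-7 -10 17
-7 -2 9
-6 -10 16
-6 -3 9
-5 -10 15
-5 -4 9
-4 -10 14
-4 -5 9
-3 -10 13
-3 -9 12
-3 -8 11
-3 -7 10
-3 -6 9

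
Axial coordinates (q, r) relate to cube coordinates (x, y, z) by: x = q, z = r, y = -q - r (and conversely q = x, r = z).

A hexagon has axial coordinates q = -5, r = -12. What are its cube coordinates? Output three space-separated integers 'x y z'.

x = q = -5
z = r = -12
y = -x - z = -(-5) - (-12) = 17

Answer: -5 17 -12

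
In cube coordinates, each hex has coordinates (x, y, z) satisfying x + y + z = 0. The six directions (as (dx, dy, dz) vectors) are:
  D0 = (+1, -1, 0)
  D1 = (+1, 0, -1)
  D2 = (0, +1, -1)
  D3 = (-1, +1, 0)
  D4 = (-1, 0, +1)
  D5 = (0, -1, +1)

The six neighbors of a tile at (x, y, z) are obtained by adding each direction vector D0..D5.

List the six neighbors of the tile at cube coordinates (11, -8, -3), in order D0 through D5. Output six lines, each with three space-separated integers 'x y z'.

Center: (11, -8, -3). Add each direction:
  D0: (11, -8, -3) + (1, -1, 0) = (12, -9, -3)
  D1: (11, -8, -3) + (1, 0, -1) = (12, -8, -4)
  D2: (11, -8, -3) + (0, 1, -1) = (11, -7, -4)
  D3: (11, -8, -3) + (-1, 1, 0) = (10, -7, -3)
  D4: (11, -8, -3) + (-1, 0, 1) = (10, -8, -2)
  D5: (11, -8, -3) + (0, -1, 1) = (11, -9, -2)

Answer: 12 -9 -3
12 -8 -4
11 -7 -4
10 -7 -3
10 -8 -2
11 -9 -2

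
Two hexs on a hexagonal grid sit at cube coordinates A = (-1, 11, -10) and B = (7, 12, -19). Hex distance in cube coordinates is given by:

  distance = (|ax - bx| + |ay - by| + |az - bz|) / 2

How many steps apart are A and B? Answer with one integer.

|ax - bx| = |-1 - 7| = 8
|ay - by| = |11 - 12| = 1
|az - bz| = |-10 - (-19)| = 9
distance = (8 + 1 + 9) / 2 = 18 / 2 = 9

Answer: 9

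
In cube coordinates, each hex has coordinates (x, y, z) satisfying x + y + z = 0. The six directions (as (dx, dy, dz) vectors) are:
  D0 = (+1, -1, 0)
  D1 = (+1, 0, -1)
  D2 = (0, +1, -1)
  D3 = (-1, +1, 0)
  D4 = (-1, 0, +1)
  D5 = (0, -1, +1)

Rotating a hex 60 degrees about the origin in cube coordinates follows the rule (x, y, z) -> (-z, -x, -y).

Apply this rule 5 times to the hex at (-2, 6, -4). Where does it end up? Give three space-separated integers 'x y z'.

Start: (-2, 6, -4)
Step 1: (-2, 6, -4) -> (-(-4), -(-2), -(6)) = (4, 2, -6)
Step 2: (4, 2, -6) -> (-(-6), -(4), -(2)) = (6, -4, -2)
Step 3: (6, -4, -2) -> (-(-2), -(6), -(-4)) = (2, -6, 4)
Step 4: (2, -6, 4) -> (-(4), -(2), -(-6)) = (-4, -2, 6)
Step 5: (-4, -2, 6) -> (-(6), -(-4), -(-2)) = (-6, 4, 2)

Answer: -6 4 2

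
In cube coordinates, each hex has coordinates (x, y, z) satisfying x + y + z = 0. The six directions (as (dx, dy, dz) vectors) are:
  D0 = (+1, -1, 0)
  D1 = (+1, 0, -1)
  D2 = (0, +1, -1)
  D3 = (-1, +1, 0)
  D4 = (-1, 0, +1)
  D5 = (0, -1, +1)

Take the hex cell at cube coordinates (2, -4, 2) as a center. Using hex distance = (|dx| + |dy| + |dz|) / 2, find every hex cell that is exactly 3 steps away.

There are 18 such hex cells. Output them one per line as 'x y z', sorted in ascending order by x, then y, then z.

Answer: -1 -4 5
-1 -3 4
-1 -2 3
-1 -1 2
0 -5 5
0 -1 1
1 -6 5
1 -1 0
2 -7 5
2 -1 -1
3 -7 4
3 -2 -1
4 -7 3
4 -3 -1
5 -7 2
5 -6 1
5 -5 0
5 -4 -1

Derivation:
Walk ring at distance 3 from (2, -4, 2):
Start at center + D4*3 = (-1, -4, 5)
  hex 0: (-1, -4, 5)
  hex 1: (0, -5, 5)
  hex 2: (1, -6, 5)
  hex 3: (2, -7, 5)
  hex 4: (3, -7, 4)
  hex 5: (4, -7, 3)
  hex 6: (5, -7, 2)
  hex 7: (5, -6, 1)
  hex 8: (5, -5, 0)
  hex 9: (5, -4, -1)
  hex 10: (4, -3, -1)
  hex 11: (3, -2, -1)
  hex 12: (2, -1, -1)
  hex 13: (1, -1, 0)
  hex 14: (0, -1, 1)
  hex 15: (-1, -1, 2)
  hex 16: (-1, -2, 3)
  hex 17: (-1, -3, 4)
Sorted: 18 hexes.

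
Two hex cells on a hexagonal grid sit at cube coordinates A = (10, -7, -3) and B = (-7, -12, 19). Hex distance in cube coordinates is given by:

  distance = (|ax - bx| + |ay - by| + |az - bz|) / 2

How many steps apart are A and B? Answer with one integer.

|ax - bx| = |10 - (-7)| = 17
|ay - by| = |-7 - (-12)| = 5
|az - bz| = |-3 - 19| = 22
distance = (17 + 5 + 22) / 2 = 44 / 2 = 22

Answer: 22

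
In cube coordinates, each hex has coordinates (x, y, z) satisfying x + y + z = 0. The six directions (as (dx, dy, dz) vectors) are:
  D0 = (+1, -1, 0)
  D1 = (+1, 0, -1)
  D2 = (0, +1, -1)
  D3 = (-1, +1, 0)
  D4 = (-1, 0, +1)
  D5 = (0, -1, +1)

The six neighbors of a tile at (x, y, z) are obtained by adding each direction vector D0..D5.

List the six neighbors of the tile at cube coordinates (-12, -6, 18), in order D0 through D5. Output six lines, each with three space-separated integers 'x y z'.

Answer: -11 -7 18
-11 -6 17
-12 -5 17
-13 -5 18
-13 -6 19
-12 -7 19

Derivation:
Center: (-12, -6, 18). Add each direction:
  D0: (-12, -6, 18) + (1, -1, 0) = (-11, -7, 18)
  D1: (-12, -6, 18) + (1, 0, -1) = (-11, -6, 17)
  D2: (-12, -6, 18) + (0, 1, -1) = (-12, -5, 17)
  D3: (-12, -6, 18) + (-1, 1, 0) = (-13, -5, 18)
  D4: (-12, -6, 18) + (-1, 0, 1) = (-13, -6, 19)
  D5: (-12, -6, 18) + (0, -1, 1) = (-12, -7, 19)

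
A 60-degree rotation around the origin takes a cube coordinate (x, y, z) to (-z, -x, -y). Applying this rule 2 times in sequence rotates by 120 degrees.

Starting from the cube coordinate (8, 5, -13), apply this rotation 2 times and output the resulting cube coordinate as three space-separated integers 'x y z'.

Start: (8, 5, -13)
Step 1: (8, 5, -13) -> (-(-13), -(8), -(5)) = (13, -8, -5)
Step 2: (13, -8, -5) -> (-(-5), -(13), -(-8)) = (5, -13, 8)

Answer: 5 -13 8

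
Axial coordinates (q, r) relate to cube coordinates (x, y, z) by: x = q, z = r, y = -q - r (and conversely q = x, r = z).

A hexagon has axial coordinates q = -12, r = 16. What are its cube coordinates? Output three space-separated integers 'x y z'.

x = q = -12
z = r = 16
y = -x - z = -(-12) - (16) = -4

Answer: -12 -4 16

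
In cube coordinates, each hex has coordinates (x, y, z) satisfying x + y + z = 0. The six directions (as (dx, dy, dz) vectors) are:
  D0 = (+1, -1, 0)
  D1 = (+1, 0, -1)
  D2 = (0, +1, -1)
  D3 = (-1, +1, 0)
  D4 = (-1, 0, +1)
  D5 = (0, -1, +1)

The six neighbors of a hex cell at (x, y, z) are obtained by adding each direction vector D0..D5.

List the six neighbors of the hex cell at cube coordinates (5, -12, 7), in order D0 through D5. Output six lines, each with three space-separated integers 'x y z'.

Answer: 6 -13 7
6 -12 6
5 -11 6
4 -11 7
4 -12 8
5 -13 8

Derivation:
Center: (5, -12, 7). Add each direction:
  D0: (5, -12, 7) + (1, -1, 0) = (6, -13, 7)
  D1: (5, -12, 7) + (1, 0, -1) = (6, -12, 6)
  D2: (5, -12, 7) + (0, 1, -1) = (5, -11, 6)
  D3: (5, -12, 7) + (-1, 1, 0) = (4, -11, 7)
  D4: (5, -12, 7) + (-1, 0, 1) = (4, -12, 8)
  D5: (5, -12, 7) + (0, -1, 1) = (5, -13, 8)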